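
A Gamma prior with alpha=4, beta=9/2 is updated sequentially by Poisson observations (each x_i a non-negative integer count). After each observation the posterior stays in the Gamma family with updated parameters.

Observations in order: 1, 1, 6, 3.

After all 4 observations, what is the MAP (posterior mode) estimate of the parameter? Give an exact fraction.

obs 1: x=1 → posterior Gamma(5, 11/2)
obs 2: x=1 → posterior Gamma(6, 13/2)
obs 3: x=6 → posterior Gamma(12, 15/2)
obs 4: x=3 → posterior Gamma(15, 17/2)

28/17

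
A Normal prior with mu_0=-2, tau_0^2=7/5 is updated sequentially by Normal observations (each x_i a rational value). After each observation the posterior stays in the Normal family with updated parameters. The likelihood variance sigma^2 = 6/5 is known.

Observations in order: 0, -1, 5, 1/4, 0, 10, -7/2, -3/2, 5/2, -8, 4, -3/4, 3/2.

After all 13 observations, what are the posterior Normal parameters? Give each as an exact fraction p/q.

obs 1: x=0 → posterior Normal(-12/13, 42/65)
obs 2: x=-1 → posterior Normal(-19/20, 21/50)
obs 3: x=5 → posterior Normal(16/27, 14/45)
obs 4: x=1/4 → posterior Normal(71/136, 21/85)
obs 5: x=0 → posterior Normal(71/164, 42/205)
obs 6: x=10 → posterior Normal(117/64, 7/40)
obs 7: x=-7/2 → posterior Normal(23/20, 42/275)
obs 8: x=-3/2 → posterior Normal(211/248, 21/155)
obs 9: x=5/2 → posterior Normal(281/276, 14/115)
obs 10: x=-8 → posterior Normal(3/16, 21/190)
obs 11: x=4 → posterior Normal(169/332, 42/415)
obs 12: x=-3/4 → posterior Normal(37/90, 7/75)
obs 13: x=3/2 → posterior Normal(95/194, 42/485)

mu_0=95/194, tau_0^2=42/485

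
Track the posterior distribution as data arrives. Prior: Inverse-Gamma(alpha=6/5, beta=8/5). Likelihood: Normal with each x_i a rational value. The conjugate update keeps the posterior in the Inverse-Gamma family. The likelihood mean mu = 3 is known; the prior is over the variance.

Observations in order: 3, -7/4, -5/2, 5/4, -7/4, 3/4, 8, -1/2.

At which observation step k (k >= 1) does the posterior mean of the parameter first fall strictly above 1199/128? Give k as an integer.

obs 1: x=3 → posterior Inverse-Gamma(17/10, 8/5)
obs 2: x=-7/4 → posterior Inverse-Gamma(11/5, 2061/160)
obs 3: x=-5/2 → posterior Inverse-Gamma(27/10, 4481/160)
obs 4: x=5/4 → posterior Inverse-Gamma(16/5, 2363/80)
obs 5: x=-7/4 → posterior Inverse-Gamma(37/10, 6531/160)
obs 6: x=3/4 → posterior Inverse-Gamma(21/5, 867/20)
obs 7: x=8 → posterior Inverse-Gamma(47/10, 1117/20)
obs 8: x=-1/2 → posterior Inverse-Gamma(26/5, 2479/40)

k = 2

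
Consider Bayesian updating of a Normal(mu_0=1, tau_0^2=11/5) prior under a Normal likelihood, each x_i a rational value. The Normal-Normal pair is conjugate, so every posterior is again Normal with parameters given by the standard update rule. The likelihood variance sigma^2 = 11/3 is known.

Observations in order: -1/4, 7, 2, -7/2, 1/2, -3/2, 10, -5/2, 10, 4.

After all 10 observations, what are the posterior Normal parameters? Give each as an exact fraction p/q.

obs 1: x=-1/4 → posterior Normal(17/32, 11/8)
obs 2: x=7 → posterior Normal(101/44, 1)
obs 3: x=2 → posterior Normal(125/56, 11/14)
obs 4: x=-7/2 → posterior Normal(83/68, 11/17)
obs 5: x=1/2 → posterior Normal(89/80, 11/20)
obs 6: x=-3/2 → posterior Normal(71/92, 11/23)
obs 7: x=10 → posterior Normal(191/104, 11/26)
obs 8: x=-5/2 → posterior Normal(161/116, 11/29)
obs 9: x=10 → posterior Normal(281/128, 11/32)
obs 10: x=4 → posterior Normal(47/20, 11/35)

mu_0=47/20, tau_0^2=11/35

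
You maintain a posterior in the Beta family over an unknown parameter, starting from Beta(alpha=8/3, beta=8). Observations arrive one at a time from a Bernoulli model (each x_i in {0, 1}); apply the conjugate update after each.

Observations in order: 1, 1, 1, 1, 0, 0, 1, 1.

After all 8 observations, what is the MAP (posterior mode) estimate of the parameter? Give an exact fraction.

23/50

obs 1: x=1 → posterior Beta(11/3, 8)
obs 2: x=1 → posterior Beta(14/3, 8)
obs 3: x=1 → posterior Beta(17/3, 8)
obs 4: x=1 → posterior Beta(20/3, 8)
obs 5: x=0 → posterior Beta(20/3, 9)
obs 6: x=0 → posterior Beta(20/3, 10)
obs 7: x=1 → posterior Beta(23/3, 10)
obs 8: x=1 → posterior Beta(26/3, 10)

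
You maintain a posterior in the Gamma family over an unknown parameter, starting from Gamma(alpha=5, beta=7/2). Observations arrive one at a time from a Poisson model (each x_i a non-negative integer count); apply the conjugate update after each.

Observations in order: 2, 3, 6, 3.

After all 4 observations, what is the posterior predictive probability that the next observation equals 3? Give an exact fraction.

obs 1: x=2 → posterior Gamma(7, 9/2)
obs 2: x=3 → posterior Gamma(10, 11/2)
obs 3: x=6 → posterior Gamma(16, 13/2)
obs 4: x=3 → posterior Gamma(19, 15/2)

235871544053649902343750000/1174562876521148458974062689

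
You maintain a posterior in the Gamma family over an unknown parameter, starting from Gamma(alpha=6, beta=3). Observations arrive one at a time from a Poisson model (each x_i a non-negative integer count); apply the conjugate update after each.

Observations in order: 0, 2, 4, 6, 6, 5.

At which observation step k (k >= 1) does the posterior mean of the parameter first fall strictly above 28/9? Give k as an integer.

k = 6

obs 1: x=0 → posterior Gamma(6, 4)
obs 2: x=2 → posterior Gamma(8, 5)
obs 3: x=4 → posterior Gamma(12, 6)
obs 4: x=6 → posterior Gamma(18, 7)
obs 5: x=6 → posterior Gamma(24, 8)
obs 6: x=5 → posterior Gamma(29, 9)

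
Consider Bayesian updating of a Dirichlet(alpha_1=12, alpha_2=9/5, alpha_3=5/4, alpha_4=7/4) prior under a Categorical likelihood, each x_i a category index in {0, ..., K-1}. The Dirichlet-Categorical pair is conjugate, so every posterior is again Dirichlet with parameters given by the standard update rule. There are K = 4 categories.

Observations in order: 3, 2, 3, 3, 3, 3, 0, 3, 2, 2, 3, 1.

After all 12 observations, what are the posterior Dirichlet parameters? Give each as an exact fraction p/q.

alpha_1=13, alpha_2=14/5, alpha_3=17/4, alpha_4=35/4

obs 1: x=3 → posterior Dirichlet(12, 9/5, 5/4, 11/4)
obs 2: x=2 → posterior Dirichlet(12, 9/5, 9/4, 11/4)
obs 3: x=3 → posterior Dirichlet(12, 9/5, 9/4, 15/4)
obs 4: x=3 → posterior Dirichlet(12, 9/5, 9/4, 19/4)
obs 5: x=3 → posterior Dirichlet(12, 9/5, 9/4, 23/4)
obs 6: x=3 → posterior Dirichlet(12, 9/5, 9/4, 27/4)
obs 7: x=0 → posterior Dirichlet(13, 9/5, 9/4, 27/4)
obs 8: x=3 → posterior Dirichlet(13, 9/5, 9/4, 31/4)
obs 9: x=2 → posterior Dirichlet(13, 9/5, 13/4, 31/4)
obs 10: x=2 → posterior Dirichlet(13, 9/5, 17/4, 31/4)
obs 11: x=3 → posterior Dirichlet(13, 9/5, 17/4, 35/4)
obs 12: x=1 → posterior Dirichlet(13, 14/5, 17/4, 35/4)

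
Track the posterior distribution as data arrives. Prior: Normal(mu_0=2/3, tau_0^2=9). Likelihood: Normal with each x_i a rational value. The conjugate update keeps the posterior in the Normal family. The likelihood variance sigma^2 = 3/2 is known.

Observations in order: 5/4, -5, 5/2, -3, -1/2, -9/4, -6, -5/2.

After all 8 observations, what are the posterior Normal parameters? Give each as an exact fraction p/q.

mu_0=-277/147, tau_0^2=9/49

obs 1: x=5/4 → posterior Normal(7/6, 9/7)
obs 2: x=-5 → posterior Normal(-131/78, 9/13)
obs 3: x=5/2 → posterior Normal(-41/114, 9/19)
obs 4: x=-3 → posterior Normal(-149/150, 9/25)
obs 5: x=-1/2 → posterior Normal(-167/186, 9/31)
obs 6: x=-9/4 → posterior Normal(-124/111, 9/37)
obs 7: x=-6 → posterior Normal(-232/129, 9/43)
obs 8: x=-5/2 → posterior Normal(-277/147, 9/49)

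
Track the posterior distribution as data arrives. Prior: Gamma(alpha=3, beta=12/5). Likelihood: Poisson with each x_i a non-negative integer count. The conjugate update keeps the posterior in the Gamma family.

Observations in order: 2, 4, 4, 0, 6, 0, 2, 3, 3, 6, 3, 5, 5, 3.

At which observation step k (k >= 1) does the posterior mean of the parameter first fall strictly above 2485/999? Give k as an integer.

k = 5

obs 1: x=2 → posterior Gamma(5, 17/5)
obs 2: x=4 → posterior Gamma(9, 22/5)
obs 3: x=4 → posterior Gamma(13, 27/5)
obs 4: x=0 → posterior Gamma(13, 32/5)
obs 5: x=6 → posterior Gamma(19, 37/5)
obs 6: x=0 → posterior Gamma(19, 42/5)
obs 7: x=2 → posterior Gamma(21, 47/5)
obs 8: x=3 → posterior Gamma(24, 52/5)
obs 9: x=3 → posterior Gamma(27, 57/5)
obs 10: x=6 → posterior Gamma(33, 62/5)
obs 11: x=3 → posterior Gamma(36, 67/5)
obs 12: x=5 → posterior Gamma(41, 72/5)
obs 13: x=5 → posterior Gamma(46, 77/5)
obs 14: x=3 → posterior Gamma(49, 82/5)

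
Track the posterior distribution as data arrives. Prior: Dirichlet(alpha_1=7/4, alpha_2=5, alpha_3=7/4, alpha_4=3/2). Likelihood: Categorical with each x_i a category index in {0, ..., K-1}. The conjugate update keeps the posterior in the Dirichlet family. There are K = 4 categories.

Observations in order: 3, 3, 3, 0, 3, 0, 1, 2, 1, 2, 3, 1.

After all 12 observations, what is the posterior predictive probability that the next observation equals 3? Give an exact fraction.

13/44

obs 1: x=3 → posterior Dirichlet(7/4, 5, 7/4, 5/2)
obs 2: x=3 → posterior Dirichlet(7/4, 5, 7/4, 7/2)
obs 3: x=3 → posterior Dirichlet(7/4, 5, 7/4, 9/2)
obs 4: x=0 → posterior Dirichlet(11/4, 5, 7/4, 9/2)
obs 5: x=3 → posterior Dirichlet(11/4, 5, 7/4, 11/2)
obs 6: x=0 → posterior Dirichlet(15/4, 5, 7/4, 11/2)
obs 7: x=1 → posterior Dirichlet(15/4, 6, 7/4, 11/2)
obs 8: x=2 → posterior Dirichlet(15/4, 6, 11/4, 11/2)
obs 9: x=1 → posterior Dirichlet(15/4, 7, 11/4, 11/2)
obs 10: x=2 → posterior Dirichlet(15/4, 7, 15/4, 11/2)
obs 11: x=3 → posterior Dirichlet(15/4, 7, 15/4, 13/2)
obs 12: x=1 → posterior Dirichlet(15/4, 8, 15/4, 13/2)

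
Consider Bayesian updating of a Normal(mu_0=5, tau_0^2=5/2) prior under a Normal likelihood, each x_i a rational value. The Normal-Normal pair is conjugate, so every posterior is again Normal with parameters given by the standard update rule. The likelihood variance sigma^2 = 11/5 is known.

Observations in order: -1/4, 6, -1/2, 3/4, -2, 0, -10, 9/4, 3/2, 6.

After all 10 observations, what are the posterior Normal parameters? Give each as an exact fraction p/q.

obs 1: x=-1/4 → posterior Normal(415/188, 55/47)
obs 2: x=6 → posterior Normal(1015/288, 55/72)
obs 3: x=-1/2 → posterior Normal(965/388, 55/97)
obs 4: x=3/4 → posterior Normal(130/61, 55/122)
obs 5: x=-2 → posterior Normal(10/7, 55/147)
obs 6: x=0 → posterior Normal(105/86, 55/172)
obs 7: x=-10 → posterior Normal(-40/197, 55/197)
obs 8: x=9/4 → posterior Normal(65/888, 55/222)
obs 9: x=3/2 → posterior Normal(215/988, 55/247)
obs 10: x=6 → posterior Normal(815/1088, 55/272)

mu_0=815/1088, tau_0^2=55/272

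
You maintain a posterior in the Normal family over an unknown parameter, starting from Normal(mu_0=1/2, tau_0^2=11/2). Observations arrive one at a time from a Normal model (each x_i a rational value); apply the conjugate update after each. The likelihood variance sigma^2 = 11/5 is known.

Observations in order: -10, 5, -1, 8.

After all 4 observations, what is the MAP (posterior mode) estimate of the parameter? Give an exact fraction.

obs 1: x=-10 → posterior Normal(-7, 11/7)
obs 2: x=5 → posterior Normal(-2, 11/12)
obs 3: x=-1 → posterior Normal(-29/17, 11/17)
obs 4: x=8 → posterior Normal(1/2, 1/2)

1/2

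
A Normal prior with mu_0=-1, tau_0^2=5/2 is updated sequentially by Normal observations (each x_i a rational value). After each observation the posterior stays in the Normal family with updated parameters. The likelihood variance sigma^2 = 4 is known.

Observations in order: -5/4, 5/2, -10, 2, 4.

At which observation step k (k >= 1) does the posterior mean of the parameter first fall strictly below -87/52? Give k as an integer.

obs 1: x=-5/4 → posterior Normal(-57/52, 20/13)
obs 2: x=5/2 → posterior Normal(-7/72, 10/9)
obs 3: x=-10 → posterior Normal(-9/4, 20/23)
obs 4: x=2 → posterior Normal(-167/112, 5/7)
obs 5: x=4 → posterior Normal(-29/44, 20/33)

k = 3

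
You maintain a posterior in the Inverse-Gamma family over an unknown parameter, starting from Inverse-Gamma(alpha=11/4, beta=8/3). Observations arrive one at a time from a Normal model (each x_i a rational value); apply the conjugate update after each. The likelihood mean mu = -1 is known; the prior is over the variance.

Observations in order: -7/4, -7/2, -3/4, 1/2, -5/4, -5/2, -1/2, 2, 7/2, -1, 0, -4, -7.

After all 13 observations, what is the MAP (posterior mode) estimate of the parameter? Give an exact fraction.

obs 1: x=-7/4 → posterior Inverse-Gamma(13/4, 283/96)
obs 2: x=-7/2 → posterior Inverse-Gamma(15/4, 583/96)
obs 3: x=-3/4 → posterior Inverse-Gamma(17/4, 293/48)
obs 4: x=1/2 → posterior Inverse-Gamma(19/4, 347/48)
obs 5: x=-5/4 → posterior Inverse-Gamma(21/4, 697/96)
obs 6: x=-5/2 → posterior Inverse-Gamma(23/4, 805/96)
obs 7: x=-1/2 → posterior Inverse-Gamma(25/4, 817/96)
obs 8: x=2 → posterior Inverse-Gamma(27/4, 1249/96)
obs 9: x=7/2 → posterior Inverse-Gamma(29/4, 2221/96)
obs 10: x=-1 → posterior Inverse-Gamma(31/4, 2221/96)
obs 11: x=0 → posterior Inverse-Gamma(33/4, 2269/96)
obs 12: x=-4 → posterior Inverse-Gamma(35/4, 2701/96)
obs 13: x=-7 → posterior Inverse-Gamma(37/4, 4429/96)

4429/984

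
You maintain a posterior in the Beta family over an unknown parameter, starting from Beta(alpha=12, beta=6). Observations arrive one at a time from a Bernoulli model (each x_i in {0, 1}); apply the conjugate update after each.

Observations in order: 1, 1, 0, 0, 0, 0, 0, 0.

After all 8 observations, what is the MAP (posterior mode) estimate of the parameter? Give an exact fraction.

obs 1: x=1 → posterior Beta(13, 6)
obs 2: x=1 → posterior Beta(14, 6)
obs 3: x=0 → posterior Beta(14, 7)
obs 4: x=0 → posterior Beta(14, 8)
obs 5: x=0 → posterior Beta(14, 9)
obs 6: x=0 → posterior Beta(14, 10)
obs 7: x=0 → posterior Beta(14, 11)
obs 8: x=0 → posterior Beta(14, 12)

13/24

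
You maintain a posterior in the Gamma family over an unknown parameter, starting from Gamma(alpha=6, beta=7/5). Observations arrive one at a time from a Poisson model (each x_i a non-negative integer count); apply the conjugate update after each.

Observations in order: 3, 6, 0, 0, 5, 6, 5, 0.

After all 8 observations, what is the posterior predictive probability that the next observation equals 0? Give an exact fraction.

6839645551362303414388150265494367657880760229559503/157073764616094509389508040547359786571070742722510848

obs 1: x=3 → posterior Gamma(9, 12/5)
obs 2: x=6 → posterior Gamma(15, 17/5)
obs 3: x=0 → posterior Gamma(15, 22/5)
obs 4: x=0 → posterior Gamma(15, 27/5)
obs 5: x=5 → posterior Gamma(20, 32/5)
obs 6: x=6 → posterior Gamma(26, 37/5)
obs 7: x=5 → posterior Gamma(31, 42/5)
obs 8: x=0 → posterior Gamma(31, 47/5)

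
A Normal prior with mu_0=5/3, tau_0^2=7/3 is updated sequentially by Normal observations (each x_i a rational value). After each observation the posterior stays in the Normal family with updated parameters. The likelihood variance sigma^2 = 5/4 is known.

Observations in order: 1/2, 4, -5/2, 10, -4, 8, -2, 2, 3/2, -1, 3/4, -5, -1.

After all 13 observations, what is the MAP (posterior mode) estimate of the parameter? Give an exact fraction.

340/379

obs 1: x=1/2 → posterior Normal(39/43, 35/43)
obs 2: x=4 → posterior Normal(151/71, 35/71)
obs 3: x=-5/2 → posterior Normal(9/11, 35/99)
obs 4: x=10 → posterior Normal(361/127, 35/127)
obs 5: x=-4 → posterior Normal(249/155, 7/31)
obs 6: x=8 → posterior Normal(473/183, 35/183)
obs 7: x=-2 → posterior Normal(417/211, 35/211)
obs 8: x=2 → posterior Normal(473/239, 35/239)
obs 9: x=3/2 → posterior Normal(515/267, 35/267)
obs 10: x=-1 → posterior Normal(487/295, 7/59)
obs 11: x=3/4 → posterior Normal(508/323, 35/323)
obs 12: x=-5 → posterior Normal(368/351, 35/351)
obs 13: x=-1 → posterior Normal(340/379, 35/379)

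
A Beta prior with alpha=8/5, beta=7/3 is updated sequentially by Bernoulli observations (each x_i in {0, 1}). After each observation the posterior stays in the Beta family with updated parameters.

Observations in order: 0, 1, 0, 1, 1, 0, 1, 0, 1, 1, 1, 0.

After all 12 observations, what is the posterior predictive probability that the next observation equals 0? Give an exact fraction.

110/239

obs 1: x=0 → posterior Beta(8/5, 10/3)
obs 2: x=1 → posterior Beta(13/5, 10/3)
obs 3: x=0 → posterior Beta(13/5, 13/3)
obs 4: x=1 → posterior Beta(18/5, 13/3)
obs 5: x=1 → posterior Beta(23/5, 13/3)
obs 6: x=0 → posterior Beta(23/5, 16/3)
obs 7: x=1 → posterior Beta(28/5, 16/3)
obs 8: x=0 → posterior Beta(28/5, 19/3)
obs 9: x=1 → posterior Beta(33/5, 19/3)
obs 10: x=1 → posterior Beta(38/5, 19/3)
obs 11: x=1 → posterior Beta(43/5, 19/3)
obs 12: x=0 → posterior Beta(43/5, 22/3)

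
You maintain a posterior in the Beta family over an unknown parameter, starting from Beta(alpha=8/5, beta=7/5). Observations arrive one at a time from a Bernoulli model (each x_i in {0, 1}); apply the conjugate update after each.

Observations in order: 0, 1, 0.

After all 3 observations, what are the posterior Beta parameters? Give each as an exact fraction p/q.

obs 1: x=0 → posterior Beta(8/5, 12/5)
obs 2: x=1 → posterior Beta(13/5, 12/5)
obs 3: x=0 → posterior Beta(13/5, 17/5)

alpha=13/5, beta=17/5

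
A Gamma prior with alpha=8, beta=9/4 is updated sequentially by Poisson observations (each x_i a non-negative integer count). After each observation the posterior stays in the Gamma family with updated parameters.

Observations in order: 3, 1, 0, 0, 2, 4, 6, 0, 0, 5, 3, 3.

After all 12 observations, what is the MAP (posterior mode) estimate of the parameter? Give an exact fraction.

136/57

obs 1: x=3 → posterior Gamma(11, 13/4)
obs 2: x=1 → posterior Gamma(12, 17/4)
obs 3: x=0 → posterior Gamma(12, 21/4)
obs 4: x=0 → posterior Gamma(12, 25/4)
obs 5: x=2 → posterior Gamma(14, 29/4)
obs 6: x=4 → posterior Gamma(18, 33/4)
obs 7: x=6 → posterior Gamma(24, 37/4)
obs 8: x=0 → posterior Gamma(24, 41/4)
obs 9: x=0 → posterior Gamma(24, 45/4)
obs 10: x=5 → posterior Gamma(29, 49/4)
obs 11: x=3 → posterior Gamma(32, 53/4)
obs 12: x=3 → posterior Gamma(35, 57/4)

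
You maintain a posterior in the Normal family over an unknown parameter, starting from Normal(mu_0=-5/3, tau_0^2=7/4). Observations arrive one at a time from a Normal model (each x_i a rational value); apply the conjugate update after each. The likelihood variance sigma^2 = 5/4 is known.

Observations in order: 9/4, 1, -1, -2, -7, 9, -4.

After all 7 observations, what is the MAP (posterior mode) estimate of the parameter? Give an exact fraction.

-247/648

obs 1: x=9/4 → posterior Normal(89/144, 35/48)
obs 2: x=1 → posterior Normal(173/228, 35/76)
obs 3: x=-1 → posterior Normal(89/312, 35/104)
obs 4: x=-2 → posterior Normal(-79/396, 35/132)
obs 5: x=-7 → posterior Normal(-667/480, 7/32)
obs 6: x=9 → posterior Normal(89/564, 35/188)
obs 7: x=-4 → posterior Normal(-247/648, 35/216)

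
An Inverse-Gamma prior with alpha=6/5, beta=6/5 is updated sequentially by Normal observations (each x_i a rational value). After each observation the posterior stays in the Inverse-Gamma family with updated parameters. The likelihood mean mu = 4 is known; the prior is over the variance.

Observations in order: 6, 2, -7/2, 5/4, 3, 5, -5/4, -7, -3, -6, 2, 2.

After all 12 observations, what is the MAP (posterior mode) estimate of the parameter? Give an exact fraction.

15271/656

obs 1: x=6 → posterior Inverse-Gamma(17/10, 16/5)
obs 2: x=2 → posterior Inverse-Gamma(11/5, 26/5)
obs 3: x=-7/2 → posterior Inverse-Gamma(27/10, 1333/40)
obs 4: x=5/4 → posterior Inverse-Gamma(16/5, 5937/160)
obs 5: x=3 → posterior Inverse-Gamma(37/10, 6017/160)
obs 6: x=5 → posterior Inverse-Gamma(21/5, 6097/160)
obs 7: x=-5/4 → posterior Inverse-Gamma(47/10, 4151/80)
obs 8: x=-7 → posterior Inverse-Gamma(26/5, 8991/80)
obs 9: x=-3 → posterior Inverse-Gamma(57/10, 10951/80)
obs 10: x=-6 → posterior Inverse-Gamma(31/5, 14951/80)
obs 11: x=2 → posterior Inverse-Gamma(67/10, 15111/80)
obs 12: x=2 → posterior Inverse-Gamma(36/5, 15271/80)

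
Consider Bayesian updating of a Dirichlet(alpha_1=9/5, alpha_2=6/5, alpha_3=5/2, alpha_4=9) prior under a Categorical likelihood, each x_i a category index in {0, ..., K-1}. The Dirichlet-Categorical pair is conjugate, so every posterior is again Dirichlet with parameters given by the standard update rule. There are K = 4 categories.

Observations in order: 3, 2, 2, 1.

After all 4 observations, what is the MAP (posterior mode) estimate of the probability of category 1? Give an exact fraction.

12/145

obs 1: x=3 → posterior Dirichlet(9/5, 6/5, 5/2, 10)
obs 2: x=2 → posterior Dirichlet(9/5, 6/5, 7/2, 10)
obs 3: x=2 → posterior Dirichlet(9/5, 6/5, 9/2, 10)
obs 4: x=1 → posterior Dirichlet(9/5, 11/5, 9/2, 10)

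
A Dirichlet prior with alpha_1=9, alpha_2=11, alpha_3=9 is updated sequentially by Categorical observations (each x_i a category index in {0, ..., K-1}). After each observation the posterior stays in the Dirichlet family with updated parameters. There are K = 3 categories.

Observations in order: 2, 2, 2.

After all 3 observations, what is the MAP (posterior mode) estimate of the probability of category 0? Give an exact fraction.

8/29

obs 1: x=2 → posterior Dirichlet(9, 11, 10)
obs 2: x=2 → posterior Dirichlet(9, 11, 11)
obs 3: x=2 → posterior Dirichlet(9, 11, 12)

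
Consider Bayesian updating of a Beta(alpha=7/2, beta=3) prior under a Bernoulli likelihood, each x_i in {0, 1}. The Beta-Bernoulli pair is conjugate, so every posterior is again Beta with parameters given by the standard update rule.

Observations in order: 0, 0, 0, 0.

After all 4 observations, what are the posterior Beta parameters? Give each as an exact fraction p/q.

obs 1: x=0 → posterior Beta(7/2, 4)
obs 2: x=0 → posterior Beta(7/2, 5)
obs 3: x=0 → posterior Beta(7/2, 6)
obs 4: x=0 → posterior Beta(7/2, 7)

alpha=7/2, beta=7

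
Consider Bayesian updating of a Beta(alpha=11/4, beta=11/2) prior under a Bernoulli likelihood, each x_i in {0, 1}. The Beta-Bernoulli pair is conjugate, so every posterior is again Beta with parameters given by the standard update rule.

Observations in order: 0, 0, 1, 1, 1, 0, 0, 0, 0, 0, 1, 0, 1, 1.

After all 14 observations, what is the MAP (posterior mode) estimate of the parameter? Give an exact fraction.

obs 1: x=0 → posterior Beta(11/4, 13/2)
obs 2: x=0 → posterior Beta(11/4, 15/2)
obs 3: x=1 → posterior Beta(15/4, 15/2)
obs 4: x=1 → posterior Beta(19/4, 15/2)
obs 5: x=1 → posterior Beta(23/4, 15/2)
obs 6: x=0 → posterior Beta(23/4, 17/2)
obs 7: x=0 → posterior Beta(23/4, 19/2)
obs 8: x=0 → posterior Beta(23/4, 21/2)
obs 9: x=0 → posterior Beta(23/4, 23/2)
obs 10: x=0 → posterior Beta(23/4, 25/2)
obs 11: x=1 → posterior Beta(27/4, 25/2)
obs 12: x=0 → posterior Beta(27/4, 27/2)
obs 13: x=1 → posterior Beta(31/4, 27/2)
obs 14: x=1 → posterior Beta(35/4, 27/2)

31/81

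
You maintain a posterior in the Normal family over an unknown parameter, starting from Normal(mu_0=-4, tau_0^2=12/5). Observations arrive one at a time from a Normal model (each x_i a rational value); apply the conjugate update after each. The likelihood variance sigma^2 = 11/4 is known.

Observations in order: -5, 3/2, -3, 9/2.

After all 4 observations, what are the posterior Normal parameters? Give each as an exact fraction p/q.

mu_0=-316/247, tau_0^2=132/247

obs 1: x=-5 → posterior Normal(-460/103, 132/103)
obs 2: x=3/2 → posterior Normal(-388/151, 132/151)
obs 3: x=-3 → posterior Normal(-532/199, 132/199)
obs 4: x=9/2 → posterior Normal(-316/247, 132/247)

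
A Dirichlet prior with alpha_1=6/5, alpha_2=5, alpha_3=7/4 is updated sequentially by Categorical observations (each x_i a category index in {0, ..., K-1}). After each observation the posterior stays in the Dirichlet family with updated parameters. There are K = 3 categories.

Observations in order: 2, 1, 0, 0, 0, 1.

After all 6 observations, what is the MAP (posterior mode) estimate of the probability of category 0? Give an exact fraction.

64/219

obs 1: x=2 → posterior Dirichlet(6/5, 5, 11/4)
obs 2: x=1 → posterior Dirichlet(6/5, 6, 11/4)
obs 3: x=0 → posterior Dirichlet(11/5, 6, 11/4)
obs 4: x=0 → posterior Dirichlet(16/5, 6, 11/4)
obs 5: x=0 → posterior Dirichlet(21/5, 6, 11/4)
obs 6: x=1 → posterior Dirichlet(21/5, 7, 11/4)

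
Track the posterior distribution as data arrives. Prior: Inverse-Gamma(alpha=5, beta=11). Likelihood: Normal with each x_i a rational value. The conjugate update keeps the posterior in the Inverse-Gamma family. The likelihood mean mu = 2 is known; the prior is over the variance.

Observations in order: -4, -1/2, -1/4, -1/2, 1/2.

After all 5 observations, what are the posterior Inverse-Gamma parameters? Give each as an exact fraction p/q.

alpha=15/2, beta=1245/32

obs 1: x=-4 → posterior Inverse-Gamma(11/2, 29)
obs 2: x=-1/2 → posterior Inverse-Gamma(6, 257/8)
obs 3: x=-1/4 → posterior Inverse-Gamma(13/2, 1109/32)
obs 4: x=-1/2 → posterior Inverse-Gamma(7, 1209/32)
obs 5: x=1/2 → posterior Inverse-Gamma(15/2, 1245/32)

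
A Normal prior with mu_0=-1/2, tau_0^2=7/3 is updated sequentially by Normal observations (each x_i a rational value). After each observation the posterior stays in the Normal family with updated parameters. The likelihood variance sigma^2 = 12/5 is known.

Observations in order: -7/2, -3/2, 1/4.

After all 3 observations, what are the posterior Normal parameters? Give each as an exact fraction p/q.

mu_0=-737/564, tau_0^2=28/47

obs 1: x=-7/2 → posterior Normal(-281/142, 84/71)
obs 2: x=-3/2 → posterior Normal(-193/106, 42/53)
obs 3: x=1/4 → posterior Normal(-737/564, 28/47)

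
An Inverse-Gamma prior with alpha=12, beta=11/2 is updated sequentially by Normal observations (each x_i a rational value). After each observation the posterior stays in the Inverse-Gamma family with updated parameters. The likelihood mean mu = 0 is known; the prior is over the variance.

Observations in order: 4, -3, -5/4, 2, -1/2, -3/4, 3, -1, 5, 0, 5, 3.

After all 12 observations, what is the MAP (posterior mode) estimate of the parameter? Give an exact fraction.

obs 1: x=4 → posterior Inverse-Gamma(25/2, 27/2)
obs 2: x=-3 → posterior Inverse-Gamma(13, 18)
obs 3: x=-5/4 → posterior Inverse-Gamma(27/2, 601/32)
obs 4: x=2 → posterior Inverse-Gamma(14, 665/32)
obs 5: x=-1/2 → posterior Inverse-Gamma(29/2, 669/32)
obs 6: x=-3/4 → posterior Inverse-Gamma(15, 339/16)
obs 7: x=3 → posterior Inverse-Gamma(31/2, 411/16)
obs 8: x=-1 → posterior Inverse-Gamma(16, 419/16)
obs 9: x=5 → posterior Inverse-Gamma(33/2, 619/16)
obs 10: x=0 → posterior Inverse-Gamma(17, 619/16)
obs 11: x=5 → posterior Inverse-Gamma(35/2, 819/16)
obs 12: x=3 → posterior Inverse-Gamma(18, 891/16)

891/304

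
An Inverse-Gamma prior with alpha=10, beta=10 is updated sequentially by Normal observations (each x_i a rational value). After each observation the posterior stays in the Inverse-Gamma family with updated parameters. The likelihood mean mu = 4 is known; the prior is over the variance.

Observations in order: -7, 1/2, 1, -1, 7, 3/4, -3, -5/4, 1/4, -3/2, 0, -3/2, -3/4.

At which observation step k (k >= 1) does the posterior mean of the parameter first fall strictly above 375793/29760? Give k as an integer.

obs 1: x=-7 → posterior Inverse-Gamma(21/2, 141/2)
obs 2: x=1/2 → posterior Inverse-Gamma(11, 613/8)
obs 3: x=1 → posterior Inverse-Gamma(23/2, 649/8)
obs 4: x=-1 → posterior Inverse-Gamma(12, 749/8)
obs 5: x=7 → posterior Inverse-Gamma(25/2, 785/8)
obs 6: x=3/4 → posterior Inverse-Gamma(13, 3309/32)
obs 7: x=-3 → posterior Inverse-Gamma(27/2, 4093/32)
obs 8: x=-5/4 → posterior Inverse-Gamma(14, 2267/16)
obs 9: x=1/4 → posterior Inverse-Gamma(29/2, 4759/32)
obs 10: x=-3/2 → posterior Inverse-Gamma(15, 5243/32)
obs 11: x=0 → posterior Inverse-Gamma(31/2, 5499/32)
obs 12: x=-3/2 → posterior Inverse-Gamma(16, 5983/32)
obs 13: x=-3/4 → posterior Inverse-Gamma(33/2, 793/4)

k = 13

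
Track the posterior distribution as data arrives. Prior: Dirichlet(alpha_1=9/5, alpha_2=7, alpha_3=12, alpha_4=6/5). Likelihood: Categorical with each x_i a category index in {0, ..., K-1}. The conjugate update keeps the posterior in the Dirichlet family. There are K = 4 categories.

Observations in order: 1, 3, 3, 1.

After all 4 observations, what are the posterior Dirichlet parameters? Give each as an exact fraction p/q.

alpha_1=9/5, alpha_2=9, alpha_3=12, alpha_4=16/5

obs 1: x=1 → posterior Dirichlet(9/5, 8, 12, 6/5)
obs 2: x=3 → posterior Dirichlet(9/5, 8, 12, 11/5)
obs 3: x=3 → posterior Dirichlet(9/5, 8, 12, 16/5)
obs 4: x=1 → posterior Dirichlet(9/5, 9, 12, 16/5)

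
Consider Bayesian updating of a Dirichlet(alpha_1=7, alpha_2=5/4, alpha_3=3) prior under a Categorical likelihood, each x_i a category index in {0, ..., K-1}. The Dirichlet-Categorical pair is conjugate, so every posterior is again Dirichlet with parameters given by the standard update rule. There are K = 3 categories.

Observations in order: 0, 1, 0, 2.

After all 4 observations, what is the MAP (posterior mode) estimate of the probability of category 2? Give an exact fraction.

12/49

obs 1: x=0 → posterior Dirichlet(8, 5/4, 3)
obs 2: x=1 → posterior Dirichlet(8, 9/4, 3)
obs 3: x=0 → posterior Dirichlet(9, 9/4, 3)
obs 4: x=2 → posterior Dirichlet(9, 9/4, 4)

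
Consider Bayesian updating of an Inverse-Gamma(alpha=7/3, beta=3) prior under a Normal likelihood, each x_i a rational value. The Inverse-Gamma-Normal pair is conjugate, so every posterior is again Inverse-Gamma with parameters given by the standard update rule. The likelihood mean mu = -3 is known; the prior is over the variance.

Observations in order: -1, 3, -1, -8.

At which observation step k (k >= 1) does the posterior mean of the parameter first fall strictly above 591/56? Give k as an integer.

obs 1: x=-1 → posterior Inverse-Gamma(17/6, 5)
obs 2: x=3 → posterior Inverse-Gamma(10/3, 23)
obs 3: x=-1 → posterior Inverse-Gamma(23/6, 25)
obs 4: x=-8 → posterior Inverse-Gamma(13/3, 75/2)

k = 4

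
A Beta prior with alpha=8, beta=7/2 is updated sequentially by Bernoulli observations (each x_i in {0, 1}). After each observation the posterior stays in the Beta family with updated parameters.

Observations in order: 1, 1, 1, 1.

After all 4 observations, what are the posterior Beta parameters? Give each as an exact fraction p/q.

alpha=12, beta=7/2

obs 1: x=1 → posterior Beta(9, 7/2)
obs 2: x=1 → posterior Beta(10, 7/2)
obs 3: x=1 → posterior Beta(11, 7/2)
obs 4: x=1 → posterior Beta(12, 7/2)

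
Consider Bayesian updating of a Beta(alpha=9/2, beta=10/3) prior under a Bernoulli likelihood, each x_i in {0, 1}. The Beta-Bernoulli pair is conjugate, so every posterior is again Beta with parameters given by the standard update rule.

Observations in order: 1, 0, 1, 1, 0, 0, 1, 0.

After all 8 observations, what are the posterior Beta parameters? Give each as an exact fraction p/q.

obs 1: x=1 → posterior Beta(11/2, 10/3)
obs 2: x=0 → posterior Beta(11/2, 13/3)
obs 3: x=1 → posterior Beta(13/2, 13/3)
obs 4: x=1 → posterior Beta(15/2, 13/3)
obs 5: x=0 → posterior Beta(15/2, 16/3)
obs 6: x=0 → posterior Beta(15/2, 19/3)
obs 7: x=1 → posterior Beta(17/2, 19/3)
obs 8: x=0 → posterior Beta(17/2, 22/3)

alpha=17/2, beta=22/3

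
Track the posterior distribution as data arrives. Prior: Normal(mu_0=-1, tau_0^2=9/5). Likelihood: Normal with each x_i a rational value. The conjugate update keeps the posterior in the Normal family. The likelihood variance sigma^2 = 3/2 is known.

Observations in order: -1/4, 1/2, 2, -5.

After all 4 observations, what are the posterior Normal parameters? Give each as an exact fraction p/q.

obs 1: x=-1/4 → posterior Normal(-13/22, 9/11)
obs 2: x=1/2 → posterior Normal(-7/34, 9/17)
obs 3: x=2 → posterior Normal(17/46, 9/23)
obs 4: x=-5 → posterior Normal(-43/58, 9/29)

mu_0=-43/58, tau_0^2=9/29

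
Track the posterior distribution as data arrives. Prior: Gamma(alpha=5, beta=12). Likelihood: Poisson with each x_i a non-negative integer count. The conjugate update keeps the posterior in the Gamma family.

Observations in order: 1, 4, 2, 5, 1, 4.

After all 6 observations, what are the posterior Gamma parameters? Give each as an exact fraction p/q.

alpha=22, beta=18

obs 1: x=1 → posterior Gamma(6, 13)
obs 2: x=4 → posterior Gamma(10, 14)
obs 3: x=2 → posterior Gamma(12, 15)
obs 4: x=5 → posterior Gamma(17, 16)
obs 5: x=1 → posterior Gamma(18, 17)
obs 6: x=4 → posterior Gamma(22, 18)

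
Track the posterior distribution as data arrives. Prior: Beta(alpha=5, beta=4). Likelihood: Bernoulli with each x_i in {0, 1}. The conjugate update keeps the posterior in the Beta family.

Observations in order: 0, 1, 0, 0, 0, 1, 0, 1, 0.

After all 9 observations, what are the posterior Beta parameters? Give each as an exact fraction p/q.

alpha=8, beta=10

obs 1: x=0 → posterior Beta(5, 5)
obs 2: x=1 → posterior Beta(6, 5)
obs 3: x=0 → posterior Beta(6, 6)
obs 4: x=0 → posterior Beta(6, 7)
obs 5: x=0 → posterior Beta(6, 8)
obs 6: x=1 → posterior Beta(7, 8)
obs 7: x=0 → posterior Beta(7, 9)
obs 8: x=1 → posterior Beta(8, 9)
obs 9: x=0 → posterior Beta(8, 10)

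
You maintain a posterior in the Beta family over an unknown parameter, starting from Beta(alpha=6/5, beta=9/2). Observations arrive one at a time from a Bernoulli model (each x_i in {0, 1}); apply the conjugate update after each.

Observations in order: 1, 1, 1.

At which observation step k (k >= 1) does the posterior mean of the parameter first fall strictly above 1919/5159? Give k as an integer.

k = 2

obs 1: x=1 → posterior Beta(11/5, 9/2)
obs 2: x=1 → posterior Beta(16/5, 9/2)
obs 3: x=1 → posterior Beta(21/5, 9/2)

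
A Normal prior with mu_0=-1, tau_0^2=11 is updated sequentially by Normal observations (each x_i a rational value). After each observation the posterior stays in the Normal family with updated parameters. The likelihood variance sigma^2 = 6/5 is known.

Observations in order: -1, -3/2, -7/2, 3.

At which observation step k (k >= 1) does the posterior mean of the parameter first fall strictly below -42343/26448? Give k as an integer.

k = 3

obs 1: x=-1 → posterior Normal(-1, 66/61)
obs 2: x=-3/2 → posterior Normal(-287/232, 33/58)
obs 3: x=-7/2 → posterior Normal(-112/57, 22/57)
obs 4: x=3 → posterior Normal(-171/226, 33/113)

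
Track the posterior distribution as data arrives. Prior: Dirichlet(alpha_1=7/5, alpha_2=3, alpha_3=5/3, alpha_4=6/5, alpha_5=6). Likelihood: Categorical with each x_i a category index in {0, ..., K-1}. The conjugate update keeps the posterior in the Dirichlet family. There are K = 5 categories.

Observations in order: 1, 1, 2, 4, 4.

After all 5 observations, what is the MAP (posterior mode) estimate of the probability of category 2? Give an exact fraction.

25/199

obs 1: x=1 → posterior Dirichlet(7/5, 4, 5/3, 6/5, 6)
obs 2: x=1 → posterior Dirichlet(7/5, 5, 5/3, 6/5, 6)
obs 3: x=2 → posterior Dirichlet(7/5, 5, 8/3, 6/5, 6)
obs 4: x=4 → posterior Dirichlet(7/5, 5, 8/3, 6/5, 7)
obs 5: x=4 → posterior Dirichlet(7/5, 5, 8/3, 6/5, 8)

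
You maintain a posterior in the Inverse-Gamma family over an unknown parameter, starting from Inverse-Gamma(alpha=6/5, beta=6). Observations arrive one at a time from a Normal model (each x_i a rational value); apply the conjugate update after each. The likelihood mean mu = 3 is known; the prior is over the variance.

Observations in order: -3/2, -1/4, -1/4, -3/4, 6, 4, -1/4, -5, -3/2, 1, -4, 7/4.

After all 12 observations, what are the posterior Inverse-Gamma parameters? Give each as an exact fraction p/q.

obs 1: x=-3/2 → posterior Inverse-Gamma(17/10, 129/8)
obs 2: x=-1/4 → posterior Inverse-Gamma(11/5, 685/32)
obs 3: x=-1/4 → posterior Inverse-Gamma(27/10, 427/16)
obs 4: x=-3/4 → posterior Inverse-Gamma(16/5, 1079/32)
obs 5: x=6 → posterior Inverse-Gamma(37/10, 1223/32)
obs 6: x=4 → posterior Inverse-Gamma(21/5, 1239/32)
obs 7: x=-1/4 → posterior Inverse-Gamma(47/10, 44)
obs 8: x=-5 → posterior Inverse-Gamma(26/5, 76)
obs 9: x=-3/2 → posterior Inverse-Gamma(57/10, 689/8)
obs 10: x=1 → posterior Inverse-Gamma(31/5, 705/8)
obs 11: x=-4 → posterior Inverse-Gamma(67/10, 901/8)
obs 12: x=7/4 → posterior Inverse-Gamma(36/5, 3629/32)

alpha=36/5, beta=3629/32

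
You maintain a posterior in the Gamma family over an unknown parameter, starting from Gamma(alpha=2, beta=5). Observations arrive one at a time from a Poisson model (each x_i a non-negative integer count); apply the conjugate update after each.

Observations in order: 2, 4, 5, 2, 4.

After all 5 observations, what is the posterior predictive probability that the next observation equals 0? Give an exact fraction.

obs 1: x=2 → posterior Gamma(4, 6)
obs 2: x=4 → posterior Gamma(8, 7)
obs 3: x=5 → posterior Gamma(13, 8)
obs 4: x=2 → posterior Gamma(15, 9)
obs 5: x=4 → posterior Gamma(19, 10)

10000000000000000000/61159090448414546291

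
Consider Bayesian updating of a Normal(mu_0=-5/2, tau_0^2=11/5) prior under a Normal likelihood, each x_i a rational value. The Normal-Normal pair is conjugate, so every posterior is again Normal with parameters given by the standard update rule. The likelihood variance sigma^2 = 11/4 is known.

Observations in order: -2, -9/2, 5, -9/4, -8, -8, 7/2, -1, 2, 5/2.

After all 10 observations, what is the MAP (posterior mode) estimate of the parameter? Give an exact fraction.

obs 1: x=-2 → posterior Normal(-41/18, 11/9)
obs 2: x=-9/2 → posterior Normal(-77/26, 11/13)
obs 3: x=5 → posterior Normal(-37/34, 11/17)
obs 4: x=-9/4 → posterior Normal(-55/42, 11/21)
obs 5: x=-8 → posterior Normal(-119/50, 11/25)
obs 6: x=-8 → posterior Normal(-183/58, 11/29)
obs 7: x=7/2 → posterior Normal(-155/66, 1/3)
obs 8: x=-1 → posterior Normal(-163/74, 11/37)
obs 9: x=2 → posterior Normal(-147/82, 11/41)
obs 10: x=5/2 → posterior Normal(-127/90, 11/45)

-127/90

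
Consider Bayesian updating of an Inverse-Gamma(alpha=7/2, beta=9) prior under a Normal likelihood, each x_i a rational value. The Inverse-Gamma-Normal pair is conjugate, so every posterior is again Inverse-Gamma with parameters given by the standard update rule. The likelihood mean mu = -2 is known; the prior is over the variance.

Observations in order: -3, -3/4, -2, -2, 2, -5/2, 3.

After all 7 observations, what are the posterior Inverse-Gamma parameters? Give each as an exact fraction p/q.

alpha=7, beta=989/32

obs 1: x=-3 → posterior Inverse-Gamma(4, 19/2)
obs 2: x=-3/4 → posterior Inverse-Gamma(9/2, 329/32)
obs 3: x=-2 → posterior Inverse-Gamma(5, 329/32)
obs 4: x=-2 → posterior Inverse-Gamma(11/2, 329/32)
obs 5: x=2 → posterior Inverse-Gamma(6, 585/32)
obs 6: x=-5/2 → posterior Inverse-Gamma(13/2, 589/32)
obs 7: x=3 → posterior Inverse-Gamma(7, 989/32)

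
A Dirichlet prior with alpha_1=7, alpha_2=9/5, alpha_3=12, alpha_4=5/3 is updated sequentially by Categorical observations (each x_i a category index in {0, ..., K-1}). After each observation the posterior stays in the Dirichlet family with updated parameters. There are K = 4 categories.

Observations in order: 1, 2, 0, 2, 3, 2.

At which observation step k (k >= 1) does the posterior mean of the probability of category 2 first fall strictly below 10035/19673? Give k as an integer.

k = 5

obs 1: x=1 → posterior Dirichlet(7, 14/5, 12, 5/3)
obs 2: x=2 → posterior Dirichlet(7, 14/5, 13, 5/3)
obs 3: x=0 → posterior Dirichlet(8, 14/5, 13, 5/3)
obs 4: x=2 → posterior Dirichlet(8, 14/5, 14, 5/3)
obs 5: x=3 → posterior Dirichlet(8, 14/5, 14, 8/3)
obs 6: x=2 → posterior Dirichlet(8, 14/5, 15, 8/3)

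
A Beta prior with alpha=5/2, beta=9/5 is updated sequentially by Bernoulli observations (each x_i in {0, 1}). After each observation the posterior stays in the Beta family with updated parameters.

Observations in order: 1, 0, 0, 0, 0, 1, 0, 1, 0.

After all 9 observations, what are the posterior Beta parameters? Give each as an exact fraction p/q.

obs 1: x=1 → posterior Beta(7/2, 9/5)
obs 2: x=0 → posterior Beta(7/2, 14/5)
obs 3: x=0 → posterior Beta(7/2, 19/5)
obs 4: x=0 → posterior Beta(7/2, 24/5)
obs 5: x=0 → posterior Beta(7/2, 29/5)
obs 6: x=1 → posterior Beta(9/2, 29/5)
obs 7: x=0 → posterior Beta(9/2, 34/5)
obs 8: x=1 → posterior Beta(11/2, 34/5)
obs 9: x=0 → posterior Beta(11/2, 39/5)

alpha=11/2, beta=39/5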